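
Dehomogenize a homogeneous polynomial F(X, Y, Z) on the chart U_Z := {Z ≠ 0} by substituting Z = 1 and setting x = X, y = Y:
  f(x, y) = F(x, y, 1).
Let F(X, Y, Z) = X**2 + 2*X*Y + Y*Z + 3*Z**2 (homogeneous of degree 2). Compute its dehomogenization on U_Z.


f(x, y) = x**2 + 2*x*y + y + 3

On U_Z we set Z = 1. Each monomial c·X^i·Y^j·Z^k in F becomes c·x^i·y^j·1^k = c·x^i·y^j.
Substituting Z = 1: F(X, Y, 1) = x**2 + 2*x*y + y + 3.
Note: deg(f) ≤ deg(F) = 2; strict inequality happens when F is divisible by Z (lost terms).


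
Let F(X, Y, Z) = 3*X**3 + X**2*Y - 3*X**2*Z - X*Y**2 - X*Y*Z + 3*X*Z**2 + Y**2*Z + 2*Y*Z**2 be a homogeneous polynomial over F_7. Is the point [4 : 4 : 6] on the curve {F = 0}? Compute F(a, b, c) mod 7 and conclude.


F(4,4,6) ≡ 1 (mod 7); P is NOT on the curve.

Evaluate F(4, 4, 6) term-by-term (mod 7).
  3*X**3 ↦ 3·64·1·1 = 192
  X**2*Y ↦ 1·16·4·1 = 64
  -3*X**2*Z ↦ -3·16·1·6 = -288
  -X*Y**2 ↦ -1·4·16·1 = -64
  -X*Y*Z ↦ -1·4·4·6 = -96
  3*X*Z**2 ↦ 3·4·1·36 = 432
  Y**2*Z ↦ 1·1·16·6 = 96
  2*Y*Z**2 ↦ 2·1·4·36 = 288
Sum: F(4, 4, 6) = (192) + (64) + (-288) + (-64) + (-96) + (432) + (96) + (288) = 624.
Reducing mod 7: 624 ≡ 1 (mod 7).
Since F(a, b, c) ≡ 1 ≠ 0 (mod 7), P does NOT lie on the curve.


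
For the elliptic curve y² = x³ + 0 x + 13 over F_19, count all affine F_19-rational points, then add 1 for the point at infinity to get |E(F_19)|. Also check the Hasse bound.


Affine points = {(4, 1), (4, 18), (5, 9), (5, 10), (6, 1), (6, 18), (9, 1), (9, 18), (10, 5), (10, 14), (13, 5), (13, 14), (15, 5), (15, 14), (16, 9), (16, 10), (17, 9), (17, 10)}; affine count = 18; |E(F_19)| = 19.

Discriminant check: Δ ∝ 4a³ + 27b² = 4·0³ + 27·13² = 4·0 + 27·169 ≡ 3 (mod 19). Nonzero ⇒ E is nonsingular.
For each x ∈ F_19, compute rhs = x³ + 0·x + 13 mod 19, then count y ∈ F_19 with y² ≡ rhs.
  x = 0: rhs = 13, matching y values: none (0 points).
  x = 1: rhs = 14, matching y values: none (0 points).
  x = 2: rhs = 2, matching y values: none (0 points).
  x = 3: rhs = 2, matching y values: none (0 points).
  x = 4: rhs = 1, matching y values: 1, 18 (2 points).
  x = 5: rhs = 5, matching y values: 9, 10 (2 points).
  x = 6: rhs = 1, matching y values: 1, 18 (2 points).
  x = 7: rhs = 14, matching y values: none (0 points).
  x = 8: rhs = 12, matching y values: none (0 points).
  x = 9: rhs = 1, matching y values: 1, 18 (2 points).
  x = 10: rhs = 6, matching y values: 5, 14 (2 points).
  x = 11: rhs = 14, matching y values: none (0 points).
  x = 12: rhs = 12, matching y values: none (0 points).
  x = 13: rhs = 6, matching y values: 5, 14 (2 points).
  x = 14: rhs = 2, matching y values: none (0 points).
  x = 15: rhs = 6, matching y values: 5, 14 (2 points).
  x = 16: rhs = 5, matching y values: 9, 10 (2 points).
  x = 17: rhs = 5, matching y values: 9, 10 (2 points).
  x = 18: rhs = 12, matching y values: none (0 points).
Total affine count: 18.
Full point count |E(F_19)| = 18 + 1 = 19.
Hasse bound: |19 − (19+1)| = |-1| = 1 ≤ 2√19 ≈ 8.7178 ✓.


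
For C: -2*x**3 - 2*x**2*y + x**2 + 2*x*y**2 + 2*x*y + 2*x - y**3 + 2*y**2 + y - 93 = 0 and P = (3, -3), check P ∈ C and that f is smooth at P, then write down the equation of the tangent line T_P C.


Tangent line at P: 2*x - 86*y - 264 = 0.

Step 1: f(3, -3) = 0, so P lies on C.
Step 2: partial derivatives
  f_x(x, y) = -6*x**2 - 4*x*y + 2*x + 2*y**2 + 2*y + 2, f_y(x, y) = -2*x**2 + 4*x*y + 2*x - 3*y**2 + 4*y + 1.
  f_x(P) = 2, f_y(P) = -86 (gradient nonzero, so P is smooth).
Step 3: tangent line at P: 2·(x − 3) + -86·(y − -3) = 0.
Expanding: 2*x - 86*y - 264 = 0.


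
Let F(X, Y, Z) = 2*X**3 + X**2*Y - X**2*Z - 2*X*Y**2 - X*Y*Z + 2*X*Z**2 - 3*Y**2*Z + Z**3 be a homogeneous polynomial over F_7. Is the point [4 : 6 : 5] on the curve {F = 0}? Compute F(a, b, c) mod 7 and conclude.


F(4,6,5) ≡ 4 (mod 7); P is NOT on the curve.

Evaluate F(4, 6, 5) term-by-term (mod 7).
  2*X**3 ↦ 2·64·1·1 = 128
  X**2*Y ↦ 1·16·6·1 = 96
  -X**2*Z ↦ -1·16·1·5 = -80
  -2*X*Y**2 ↦ -2·4·36·1 = -288
  -X*Y*Z ↦ -1·4·6·5 = -120
  2*X*Z**2 ↦ 2·4·1·25 = 200
  -3*Y**2*Z ↦ -3·1·36·5 = -540
  Z**3 ↦ 1·1·1·125 = 125
Sum: F(4, 6, 5) = (128) + (96) + (-80) + (-288) + (-120) + (200) + (-540) + (125) = -479.
Reducing mod 7: -479 ≡ 4 (mod 7).
Since F(a, b, c) ≡ 4 ≠ 0 (mod 7), P does NOT lie on the curve.


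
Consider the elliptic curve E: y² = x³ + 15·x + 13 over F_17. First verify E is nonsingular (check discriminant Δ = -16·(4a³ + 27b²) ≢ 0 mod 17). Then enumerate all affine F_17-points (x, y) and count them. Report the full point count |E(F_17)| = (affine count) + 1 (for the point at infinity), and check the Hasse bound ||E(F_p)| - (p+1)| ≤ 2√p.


Affine points = {(0, 8), (0, 9), (2, 0), (3, 0), (4, 1), (4, 16), (5, 3), (5, 14), (6, 8), (6, 9), (7, 6), (7, 11), (8, 4), (8, 13), (11, 8), (11, 9), (12, 0), (13, 5), (13, 12), (14, 3), (14, 14), (15, 3), (15, 14)}; affine count = 23; |E(F_17)| = 24.

Discriminant check: Δ ∝ 4a³ + 27b² = 4·15³ + 27·13² = 4·3375 + 27·169 ≡ 9 (mod 17). Nonzero ⇒ E is nonsingular.
For each x ∈ F_17, compute rhs = x³ + 15·x + 13 mod 17, then count y ∈ F_17 with y² ≡ rhs.
  x = 0: rhs = 13, matching y values: 8, 9 (2 points).
  x = 1: rhs = 12, matching y values: none (0 points).
  x = 2: rhs = 0, matching y values: 0 (1 points).
  x = 3: rhs = 0, matching y values: 0 (1 points).
  x = 4: rhs = 1, matching y values: 1, 16 (2 points).
  x = 5: rhs = 9, matching y values: 3, 14 (2 points).
  x = 6: rhs = 13, matching y values: 8, 9 (2 points).
  x = 7: rhs = 2, matching y values: 6, 11 (2 points).
  x = 8: rhs = 16, matching y values: 4, 13 (2 points).
  x = 9: rhs = 10, matching y values: none (0 points).
  x = 10: rhs = 7, matching y values: none (0 points).
  x = 11: rhs = 13, matching y values: 8, 9 (2 points).
  x = 12: rhs = 0, matching y values: 0 (1 points).
  x = 13: rhs = 8, matching y values: 5, 12 (2 points).
  x = 14: rhs = 9, matching y values: 3, 14 (2 points).
  x = 15: rhs = 9, matching y values: 3, 14 (2 points).
  x = 16: rhs = 14, matching y values: none (0 points).
Total affine count: 23.
Full point count |E(F_17)| = 23 + 1 = 24.
Hasse bound: |24 − (17+1)| = |6| = 6 ≤ 2√17 ≈ 8.2462 ✓.


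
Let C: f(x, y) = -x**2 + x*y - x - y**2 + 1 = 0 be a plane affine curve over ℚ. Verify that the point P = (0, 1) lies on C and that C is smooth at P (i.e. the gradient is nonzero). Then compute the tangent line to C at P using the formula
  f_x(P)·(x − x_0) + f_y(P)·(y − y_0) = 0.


Tangent line at P: 2 - 2*y = 0.

Step 1: f(0, 1) = 0, so P lies on C.
Step 2: partial derivatives
  f_x(x, y) = -2*x + y - 1, f_y(x, y) = x - 2*y.
  f_x(P) = 0, f_y(P) = -2 (gradient nonzero, so P is smooth).
Step 3: tangent line at P: 0·(x − 0) + -2·(y − 1) = 0.
Expanding: 2 - 2*y = 0.


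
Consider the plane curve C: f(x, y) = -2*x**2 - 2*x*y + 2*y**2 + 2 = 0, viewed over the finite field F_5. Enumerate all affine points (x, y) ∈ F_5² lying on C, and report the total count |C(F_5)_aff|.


Affine F_5-points: {(0, 2), (0, 3), (1, 0), (1, 1), (2, 3), (2, 4), (3, 1), (3, 2), (4, 0), (4, 4)}; count = 10.

For each of the 25 pairs (x, y) ∈ F_5², evaluate f(x, y) mod 5. Record the zeros.
  x = 0: [0↦2, 1↦4, 2↦0, 3↦0, 4↦4]  zeros at y ∈ {2, 3}
  x = 1: [0↦0, 1↦0, 2↦4, 3↦2, 4↦4]  zeros at y ∈ {0, 1}
  x = 2: [0↦4, 1↦2, 2↦4, 3↦0, 4↦0]  zeros at y ∈ {3, 4}
  x = 3: [0↦4, 1↦0, 2↦0, 3↦4, 4↦2]  zeros at y ∈ {1, 2}
  x = 4: [0↦0, 1↦4, 2↦2, 3↦4, 4↦0]  zeros at y ∈ {0, 4}
Collecting zeros: affine points = {(0, 2), (0, 3), (1, 0), (1, 1), (2, 3), (2, 4), (3, 1), (3, 2), (4, 0), (4, 4)}.
Total count |C(F_5)_aff| = 10.


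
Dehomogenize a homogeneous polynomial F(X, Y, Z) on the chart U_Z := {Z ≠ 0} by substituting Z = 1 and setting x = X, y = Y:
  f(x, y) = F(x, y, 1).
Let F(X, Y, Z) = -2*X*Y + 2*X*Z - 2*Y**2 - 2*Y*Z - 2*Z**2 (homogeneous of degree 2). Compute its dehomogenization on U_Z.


f(x, y) = -2*x*y + 2*x - 2*y**2 - 2*y - 2

On U_Z we set Z = 1. Each monomial c·X^i·Y^j·Z^k in F becomes c·x^i·y^j·1^k = c·x^i·y^j.
Substituting Z = 1: F(X, Y, 1) = -2*x*y + 2*x - 2*y**2 - 2*y - 2.
Note: deg(f) ≤ deg(F) = 2; strict inequality happens when F is divisible by Z (lost terms).


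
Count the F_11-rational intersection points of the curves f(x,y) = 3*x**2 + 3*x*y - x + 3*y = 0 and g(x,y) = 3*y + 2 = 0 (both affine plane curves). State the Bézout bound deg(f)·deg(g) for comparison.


Common zeros: {(6, 3)}; count = 1; Bézout bound = 2.

deg(f) = 2, deg(g) = 1, so Bézout bound = 2.
Scan x ∈ F_11. For each x, list the y ∈ F_11 with f(x, y) ≡ 0 and those with g(x, y) ≡ 0 (mod 11); the common zeros in that column are the intersection.
  x = 0: f ≡ 0 at y ∈ {0}; g ≡ 0 at y ∈ {3}; common: ∅.
  x = 1: f ≡ 0 at y ∈ {7}; g ≡ 0 at y ∈ {3}; common: ∅.
  x = 2: f ≡ 0 at y ∈ {5}; g ≡ 0 at y ∈ {3}; common: ∅.
  x = 3: f ≡ 0 at y ∈ {9}; g ≡ 0 at y ∈ {3}; common: ∅.
  x = 4: f ≡ 0 at y ∈ {0}; g ≡ 0 at y ∈ {3}; common: ∅.
  x = 5: f ≡ 0 at y ∈ {1}; g ≡ 0 at y ∈ {3}; common: ∅.
  x = 6: f ≡ 0 at y ∈ {3}; g ≡ 0 at y ∈ {3}; common: {3}.
  x = 7: f ≡ 0 at y ∈ {7}; g ≡ 0 at y ∈ {3}; common: ∅.
  x = 8: f ≡ 0 at y ∈ {5}; g ≡ 0 at y ∈ {3}; common: ∅.
  x = 9: f ≡ 0 at y ∈ {1}; g ≡ 0 at y ∈ {3}; common: ∅.
  x = 10: f ≡ 0 at y ∈ ∅; g ≡ 0 at y ∈ {3}; common: ∅.
Collecting: common zeros = {(6, 3)}, so the count is 1.
Comparison with the Bézout bound: 1 ≤ 2 = deg(f)·deg(g), as expected for curves with no common component (the affine F_11-count falls short of the bound because intersections may lie at infinity, over extension fields, or carry multiplicity).


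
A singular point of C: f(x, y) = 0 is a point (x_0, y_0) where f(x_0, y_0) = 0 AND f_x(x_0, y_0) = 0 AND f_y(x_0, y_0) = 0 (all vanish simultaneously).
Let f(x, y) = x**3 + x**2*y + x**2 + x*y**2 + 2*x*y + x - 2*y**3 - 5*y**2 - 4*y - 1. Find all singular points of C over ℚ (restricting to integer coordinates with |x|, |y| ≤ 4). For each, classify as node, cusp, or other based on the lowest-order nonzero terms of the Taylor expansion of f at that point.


Singular points: {(0, -1)}; classification: cusp.

Compute partial derivatives:
  f_x = 3*x**2 + 2*x*y + 2*x + y**2 + 2*y + 1.
  f_y = x**2 + 2*x*y + 2*x - 6*y**2 - 10*y - 4.
Scan x_0 ∈ {−4, ..., 4}. For each x_0, f_y(x_0, y) is a polynomial in y; find its integer roots y ∈ {−4, ..., 4}, then test f_x and f at those candidates.
  x = -4: f_y(-4, y) = -6*y**2 - 18*y + 4; no integer root y with |y| ≤ 4.
  x = -3: f_y(-3, y) = -6*y**2 - 16*y - 1; no integer root y with |y| ≤ 4.
  x = -2: f_y(-2, y) = -6*y**2 - 14*y - 4; vanishes at y ∈ {-2}. (-2, -2): f_x = 17 ≠ 0.
  x = -1: f_y(-1, y) = -6*y**2 - 12*y - 5; no integer root y with |y| ≤ 4.
  x = 0: f_y(0, y) = -6*y**2 - 10*y - 4; vanishes at y ∈ {-1}. (0, -1): f_x = 0, f = 0 — SINGULAR.
  x = 1: f_y(1, y) = -6*y**2 - 8*y - 1; no integer root y with |y| ≤ 4.
  x = 2: f_y(2, y) = -6*y**2 - 6*y + 4; no integer root y with |y| ≤ 4.
  x = 3: f_y(3, y) = -6*y**2 - 4*y + 11; no integer root y with |y| ≤ 4.
  x = 4: f_y(4, y) = -6*y**2 - 2*y + 20; vanishes at y ∈ {-2}. (4, -2): f_x = 41 ≠ 0.
Only singular point on the grid: (0, -1).
Classify: substitute x = 0 + u, y = -1 + v and expand: f = u**3 + u**2*v + u*v**2 - 2*v**3 + v**2.
No constant or linear terms (consistent with a singular point). Quadratic part: v**2. Cubic part: u**3 + u**2*v + u*v**2 - 2*v**3.
The quadratic part v**2 is a perfect square, so there is a single (double) tangent line v = 0, i.e. y = -1. Restricting the cubic part to that line (v = 0) leaves u**3 ≠ 0, so f is not divisible by v and the branch is v² ≈ -u**3 to lowest order — this is a cusp.
Classification: cusp.


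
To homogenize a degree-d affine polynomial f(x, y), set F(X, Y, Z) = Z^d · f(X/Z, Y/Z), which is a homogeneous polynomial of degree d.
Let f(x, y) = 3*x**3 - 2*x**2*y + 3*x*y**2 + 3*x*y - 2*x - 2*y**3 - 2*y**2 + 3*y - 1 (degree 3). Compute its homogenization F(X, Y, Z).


F(X, Y, Z) = 3*X**3 - 2*X**2*Y + 3*X*Y**2 + 3*X*Y*Z - 2*X*Z**2 - 2*Y**3 - 2*Y**2*Z + 3*Y*Z**2 - Z**3

deg(f) = 3.
Substitute x = X/Z, y = Y/Z into f, then multiply by Z^3.
  monomial 3·x^3·y^0 ↦ 3·X^3·Y^0·Z^0.
  monomial -2·x^2·y^1 ↦ -2·X^2·Y^1·Z^0.
  monomial 3·x^1·y^2 ↦ 3·X^1·Y^2·Z^0.
  monomial 3·x^1·y^1 ↦ 3·X^1·Y^1·Z^1.
  monomial -2·x^1·y^0 ↦ -2·X^1·Y^0·Z^2.
  monomial -2·x^0·y^3 ↦ -2·X^0·Y^3·Z^0.
  monomial -2·x^0·y^2 ↦ -2·X^0·Y^2·Z^1.
  monomial 3·x^0·y^1 ↦ 3·X^0·Y^1·Z^2.
  monomial -1·x^0·y^0 ↦ -1·X^0·Y^0·Z^3.
Collecting: F(X, Y, Z) = 3*X**3 - 2*X**2*Y + 3*X*Y**2 + 3*X*Y*Z - 2*X*Z**2 - 2*Y**3 - 2*Y**2*Z + 3*Y*Z**2 - Z**3.


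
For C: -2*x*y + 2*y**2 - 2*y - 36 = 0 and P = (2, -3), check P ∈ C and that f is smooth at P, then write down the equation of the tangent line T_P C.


Tangent line at P: 6*x - 18*y - 66 = 0.

Step 1: f(2, -3) = 0, so P lies on C.
Step 2: partial derivatives
  f_x(x, y) = -2*y, f_y(x, y) = -2*x + 4*y - 2.
  f_x(P) = 6, f_y(P) = -18 (gradient nonzero, so P is smooth).
Step 3: tangent line at P: 6·(x − 2) + -18·(y − -3) = 0.
Expanding: 6*x - 18*y - 66 = 0.


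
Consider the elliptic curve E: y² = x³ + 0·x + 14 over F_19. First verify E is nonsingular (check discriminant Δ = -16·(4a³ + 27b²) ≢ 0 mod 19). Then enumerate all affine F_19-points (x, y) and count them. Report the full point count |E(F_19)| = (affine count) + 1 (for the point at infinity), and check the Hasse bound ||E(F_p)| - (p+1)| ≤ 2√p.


Affine points = {(5, 5), (5, 14), (10, 8), (10, 11), (13, 8), (13, 11), (15, 8), (15, 11), (16, 5), (16, 14), (17, 5), (17, 14)}; affine count = 12; |E(F_19)| = 13.

Discriminant check: Δ ∝ 4a³ + 27b² = 4·0³ + 27·14² = 4·0 + 27·196 ≡ 10 (mod 19). Nonzero ⇒ E is nonsingular.
For each x ∈ F_19, compute rhs = x³ + 0·x + 14 mod 19, then count y ∈ F_19 with y² ≡ rhs.
  x = 0: rhs = 14, matching y values: none (0 points).
  x = 1: rhs = 15, matching y values: none (0 points).
  x = 2: rhs = 3, matching y values: none (0 points).
  x = 3: rhs = 3, matching y values: none (0 points).
  x = 4: rhs = 2, matching y values: none (0 points).
  x = 5: rhs = 6, matching y values: 5, 14 (2 points).
  x = 6: rhs = 2, matching y values: none (0 points).
  x = 7: rhs = 15, matching y values: none (0 points).
  x = 8: rhs = 13, matching y values: none (0 points).
  x = 9: rhs = 2, matching y values: none (0 points).
  x = 10: rhs = 7, matching y values: 8, 11 (2 points).
  x = 11: rhs = 15, matching y values: none (0 points).
  x = 12: rhs = 13, matching y values: none (0 points).
  x = 13: rhs = 7, matching y values: 8, 11 (2 points).
  x = 14: rhs = 3, matching y values: none (0 points).
  x = 15: rhs = 7, matching y values: 8, 11 (2 points).
  x = 16: rhs = 6, matching y values: 5, 14 (2 points).
  x = 17: rhs = 6, matching y values: 5, 14 (2 points).
  x = 18: rhs = 13, matching y values: none (0 points).
Total affine count: 12.
Full point count |E(F_19)| = 12 + 1 = 13.
Hasse bound: |13 − (19+1)| = |-7| = 7 ≤ 2√19 ≈ 8.7178 ✓.


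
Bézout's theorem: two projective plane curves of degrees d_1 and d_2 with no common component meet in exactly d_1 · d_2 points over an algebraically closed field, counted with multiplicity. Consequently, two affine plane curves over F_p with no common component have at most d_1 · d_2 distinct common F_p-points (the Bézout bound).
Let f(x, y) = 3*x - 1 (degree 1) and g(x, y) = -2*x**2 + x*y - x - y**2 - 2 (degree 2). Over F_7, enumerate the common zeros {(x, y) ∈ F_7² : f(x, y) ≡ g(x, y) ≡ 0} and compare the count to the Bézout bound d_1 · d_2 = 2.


Common zeros: {(5, 6)}; count = 1; Bézout bound = 2.

deg(f) = 1, deg(g) = 2, so Bézout bound = 2.
Scan x ∈ F_7. For each x, list the y ∈ F_7 with f(x, y) ≡ 0 and those with g(x, y) ≡ 0 (mod 7); the common zeros in that column are the intersection.
  x = 0: f ≡ 0 at y ∈ ∅; g ≡ 0 at y ∈ ∅; common: ∅.
  x = 1: f ≡ 0 at y ∈ ∅; g ≡ 0 at y ∈ {2, 6}; common: ∅.
  x = 2: f ≡ 0 at y ∈ ∅; g ≡ 0 at y ∈ ∅; common: ∅.
  x = 3: f ≡ 0 at y ∈ ∅; g ≡ 0 at y ∈ {1, 2}; common: ∅.
  x = 4: f ≡ 0 at y ∈ ∅; g ≡ 0 at y ∈ {1, 3}; common: ∅.
  x = 5: f ≡ 0 at y ∈ {0, 1, 2, 3, 4, 5, 6}; g ≡ 0 at y ∈ {6}; common: {6}.
  x = 6: f ≡ 0 at y ∈ ∅; g ≡ 0 at y ∈ ∅; common: ∅.
Collecting: common zeros = {(5, 6)}, so the count is 1.
Comparison with the Bézout bound: 1 ≤ 2 = deg(f)·deg(g), as expected for curves with no common component (the affine F_7-count falls short of the bound because intersections may lie at infinity, over extension fields, or carry multiplicity).


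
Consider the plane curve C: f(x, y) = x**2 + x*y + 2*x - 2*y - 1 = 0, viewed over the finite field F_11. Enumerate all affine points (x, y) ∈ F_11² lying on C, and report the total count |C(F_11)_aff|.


Affine F_11-points: {(0, 5), (1, 2), (3, 8), (4, 5), (5, 7), (6, 2), (7, 3), (8, 7), (9, 8), (10, 3)}; count = 10.

For each of the 121 pairs (x, y) ∈ F_11², evaluate f(x, y) mod 11. Record the zeros.
  x = 0: [0↦10, 1↦8, 2↦6, 3↦4, 4↦2, 5↦0, 6↦9, 7↦7, 8↦5, 9↦3, 10↦1]  zeros at y ∈ {5}
  x = 1: [0↦2, 1↦1, 2↦0, 3↦10, 4↦9, 5↦8, 6↦7, 7↦6, 8↦5, 9↦4, 10↦3]  zeros at y ∈ {2}
  x = 2: [0↦7, 1↦7, 2↦7, 3↦7, 4↦7, 5↦7, 6↦7, 7↦7, 8↦7, 9↦7, 10↦7]  zeros at y ∈ ∅
  x = 3: [0↦3, 1↦4, 2↦5, 3↦6, 4↦7, 5↦8, 6↦9, 7↦10, 8↦0, 9↦1, 10↦2]  zeros at y ∈ {8}
  x = 4: [0↦1, 1↦3, 2↦5, 3↦7, 4↦9, 5↦0, 6↦2, 7↦4, 8↦6, 9↦8, 10↦10]  zeros at y ∈ {5}
  x = 5: [0↦1, 1↦4, 2↦7, 3↦10, 4↦2, 5↦5, 6↦8, 7↦0, 8↦3, 9↦6, 10↦9]  zeros at y ∈ {7}
  x = 6: [0↦3, 1↦7, 2↦0, 3↦4, 4↦8, 5↦1, 6↦5, 7↦9, 8↦2, 9↦6, 10↦10]  zeros at y ∈ {2}
  x = 7: [0↦7, 1↦1, 2↦6, 3↦0, 4↦5, 5↦10, 6↦4, 7↦9, 8↦3, 9↦8, 10↦2]  zeros at y ∈ {3}
  x = 8: [0↦2, 1↦8, 2↦3, 3↦9, 4↦4, 5↦10, 6↦5, 7↦0, 8↦6, 9↦1, 10↦7]  zeros at y ∈ {7}
  x = 9: [0↦10, 1↦6, 2↦2, 3↦9, 4↦5, 5↦1, 6↦8, 7↦4, 8↦0, 9↦7, 10↦3]  zeros at y ∈ {8}
  x = 10: [0↦9, 1↦6, 2↦3, 3↦0, 4↦8, 5↦5, 6↦2, 7↦10, 8↦7, 9↦4, 10↦1]  zeros at y ∈ {3}
Collecting zeros: affine points = {(0, 5), (1, 2), (3, 8), (4, 5), (5, 7), (6, 2), (7, 3), (8, 7), (9, 8), (10, 3)}.
Total count |C(F_11)_aff| = 10.


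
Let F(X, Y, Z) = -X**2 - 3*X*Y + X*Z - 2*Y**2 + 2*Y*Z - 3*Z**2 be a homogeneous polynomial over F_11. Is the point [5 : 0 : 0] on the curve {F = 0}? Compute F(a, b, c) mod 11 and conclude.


F(5,0,0) ≡ 8 (mod 11); P is NOT on the curve.

Evaluate F(5, 0, 0) term-by-term (mod 11).
  -X**2 ↦ -1·25·1·1 = -25
  -3*X*Y ↦ -3·5·0·1 = 0
  X*Z ↦ 1·5·1·0 = 0
  -2*Y**2 ↦ -2·1·0·1 = 0
  2*Y*Z ↦ 2·1·0·0 = 0
  -3*Z**2 ↦ -3·1·1·0 = 0
Sum: F(5, 0, 0) = (-25) + (0) + (0) + (0) + (0) + (0) = -25.
Reducing mod 11: -25 ≡ 8 (mod 11).
Since F(a, b, c) ≡ 8 ≠ 0 (mod 11), P does NOT lie on the curve.


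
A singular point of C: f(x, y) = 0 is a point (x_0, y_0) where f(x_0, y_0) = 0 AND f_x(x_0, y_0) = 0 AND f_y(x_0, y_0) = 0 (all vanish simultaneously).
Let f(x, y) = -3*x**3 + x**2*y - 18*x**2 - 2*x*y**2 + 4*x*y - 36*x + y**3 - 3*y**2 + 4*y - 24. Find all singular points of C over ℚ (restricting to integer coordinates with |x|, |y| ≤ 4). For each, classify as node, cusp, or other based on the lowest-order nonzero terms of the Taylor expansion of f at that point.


Singular points: {(-2, 0)}; classification: cusp.

Compute partial derivatives:
  f_x = -9*x**2 + 2*x*y - 36*x - 2*y**2 + 4*y - 36.
  f_y = x**2 - 4*x*y + 4*x + 3*y**2 - 6*y + 4.
Scan x_0 ∈ {−4, ..., 4}. For each x_0, f_y(x_0, y) is a polynomial in y; find its integer roots y ∈ {−4, ..., 4}, then test f_x and f at those candidates.
  x = -4: f_y(-4, y) = 3*y**2 + 10*y + 4; no integer root y with |y| ≤ 4.
  x = -3: f_y(-3, y) = 3*y**2 + 6*y + 1; no integer root y with |y| ≤ 4.
  x = -2: f_y(-2, y) = 3*y**2 + 2*y; vanishes at y ∈ {0}. (-2, 0): f_x = 0, f = 0 — SINGULAR.
  x = -1: f_y(-1, y) = 3*y**2 - 2*y + 1; no integer root y with |y| ≤ 4.
  x = 0: f_y(0, y) = 3*y**2 - 6*y + 4; no integer root y with |y| ≤ 4.
  x = 1: f_y(1, y) = 3*y**2 - 10*y + 9; no integer root y with |y| ≤ 4.
  x = 2: f_y(2, y) = 3*y**2 - 14*y + 16; vanishes at y ∈ {2}. (2, 2): f_x = -136 ≠ 0.
  x = 3: f_y(3, y) = 3*y**2 - 18*y + 25; no integer root y with |y| ≤ 4.
  x = 4: f_y(4, y) = 3*y**2 - 22*y + 36; no integer root y with |y| ≤ 4.
Only singular point on the grid: (-2, 0).
Classify: substitute x = -2 + u, y = 0 + v and expand: f = -3*u**3 + u**2*v - 2*u*v**2 + v**3 + v**2.
No constant or linear terms (consistent with a singular point). Quadratic part: v**2. Cubic part: -3*u**3 + u**2*v - 2*u*v**2 + v**3.
The quadratic part v**2 is a perfect square, so there is a single (double) tangent line v = 0, i.e. y = 0. Restricting the cubic part to that line (v = 0) leaves -3*u**3 ≠ 0, so f is not divisible by v and the branch is v² ≈ 3*u**3 to lowest order — this is a cusp.
Classification: cusp.


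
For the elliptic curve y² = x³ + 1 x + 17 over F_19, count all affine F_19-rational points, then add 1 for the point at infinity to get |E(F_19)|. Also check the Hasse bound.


Affine points = {(0, 6), (0, 13), (1, 0), (3, 3), (3, 16), (4, 3), (4, 16), (6, 7), (6, 12), (7, 5), (7, 14), (8, 9), (8, 10), (10, 1), (10, 18), (12, 3), (12, 16), (13, 2), (13, 17), (14, 1), (14, 18), (15, 5), (15, 14), (16, 5), (16, 14), (17, 8), (17, 11)}; affine count = 27; |E(F_19)| = 28.

Discriminant check: Δ ∝ 4a³ + 27b² = 4·1³ + 27·17² = 4·1 + 27·289 ≡ 17 (mod 19). Nonzero ⇒ E is nonsingular.
For each x ∈ F_19, compute rhs = x³ + 1·x + 17 mod 19, then count y ∈ F_19 with y² ≡ rhs.
  x = 0: rhs = 17, matching y values: 6, 13 (2 points).
  x = 1: rhs = 0, matching y values: 0 (1 points).
  x = 2: rhs = 8, matching y values: none (0 points).
  x = 3: rhs = 9, matching y values: 3, 16 (2 points).
  x = 4: rhs = 9, matching y values: 3, 16 (2 points).
  x = 5: rhs = 14, matching y values: none (0 points).
  x = 6: rhs = 11, matching y values: 7, 12 (2 points).
  x = 7: rhs = 6, matching y values: 5, 14 (2 points).
  x = 8: rhs = 5, matching y values: 9, 10 (2 points).
  x = 9: rhs = 14, matching y values: none (0 points).
  x = 10: rhs = 1, matching y values: 1, 18 (2 points).
  x = 11: rhs = 10, matching y values: none (0 points).
  x = 12: rhs = 9, matching y values: 3, 16 (2 points).
  x = 13: rhs = 4, matching y values: 2, 17 (2 points).
  x = 14: rhs = 1, matching y values: 1, 18 (2 points).
  x = 15: rhs = 6, matching y values: 5, 14 (2 points).
  x = 16: rhs = 6, matching y values: 5, 14 (2 points).
  x = 17: rhs = 7, matching y values: 8, 11 (2 points).
  x = 18: rhs = 15, matching y values: none (0 points).
Total affine count: 27.
Full point count |E(F_19)| = 27 + 1 = 28.
Hasse bound: |28 − (19+1)| = |8| = 8 ≤ 2√19 ≈ 8.7178 ✓.


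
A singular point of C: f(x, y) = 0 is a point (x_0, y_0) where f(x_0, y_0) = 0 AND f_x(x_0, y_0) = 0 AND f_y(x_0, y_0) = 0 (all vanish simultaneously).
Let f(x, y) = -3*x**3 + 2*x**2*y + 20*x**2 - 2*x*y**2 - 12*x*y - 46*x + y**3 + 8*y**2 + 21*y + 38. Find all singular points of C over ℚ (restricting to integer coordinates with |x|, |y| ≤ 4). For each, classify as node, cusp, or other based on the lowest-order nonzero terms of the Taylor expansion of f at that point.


Singular points: {(2, -1)}; classification: cusp.

Compute partial derivatives:
  f_x = -9*x**2 + 4*x*y + 40*x - 2*y**2 - 12*y - 46.
  f_y = 2*x**2 - 4*x*y - 12*x + 3*y**2 + 16*y + 21.
Scan x_0 ∈ {−4, ..., 4}. For each x_0, f_y(x_0, y) is a polynomial in y; find its integer roots y ∈ {−4, ..., 4}, then test f_x and f at those candidates.
  x = -4: f_y(-4, y) = 3*y**2 + 32*y + 101; no integer root y with |y| ≤ 4.
  x = -3: f_y(-3, y) = 3*y**2 + 28*y + 75; no integer root y with |y| ≤ 4.
  x = -2: f_y(-2, y) = 3*y**2 + 24*y + 53; no integer root y with |y| ≤ 4.
  x = -1: f_y(-1, y) = 3*y**2 + 20*y + 35; no integer root y with |y| ≤ 4.
  x = 0: f_y(0, y) = 3*y**2 + 16*y + 21; vanishes at y ∈ {-3}. (0, -3): f_x = -28 ≠ 0.
  x = 1: f_y(1, y) = 3*y**2 + 12*y + 11; no integer root y with |y| ≤ 4.
  x = 2: f_y(2, y) = 3*y**2 + 8*y + 5; vanishes at y ∈ {-1}. (2, -1): f_x = 0, f = 0 — SINGULAR.
  x = 3: f_y(3, y) = 3*y**2 + 4*y + 3; no integer root y with |y| ≤ 4.
  x = 4: f_y(4, y) = 3*y**2 + 5; no integer root y with |y| ≤ 4.
Only singular point on the grid: (2, -1).
Classify: substitute x = 2 + u, y = -1 + v and expand: f = -3*u**3 + 2*u**2*v - 2*u*v**2 + v**3 + v**2.
No constant or linear terms (consistent with a singular point). Quadratic part: v**2. Cubic part: -3*u**3 + 2*u**2*v - 2*u*v**2 + v**3.
The quadratic part v**2 is a perfect square, so there is a single (double) tangent line v = 0, i.e. y = -1. Restricting the cubic part to that line (v = 0) leaves -3*u**3 ≠ 0, so f is not divisible by v and the branch is v² ≈ 3*u**3 to lowest order — this is a cusp.
Classification: cusp.


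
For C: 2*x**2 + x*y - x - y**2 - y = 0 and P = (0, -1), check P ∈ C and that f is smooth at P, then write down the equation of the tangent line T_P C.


Tangent line at P: -2*x + y + 1 = 0.

Step 1: f(0, -1) = 0, so P lies on C.
Step 2: partial derivatives
  f_x(x, y) = 4*x + y - 1, f_y(x, y) = x - 2*y - 1.
  f_x(P) = -2, f_y(P) = 1 (gradient nonzero, so P is smooth).
Step 3: tangent line at P: -2·(x − 0) + 1·(y − -1) = 0.
Expanding: -2*x + y + 1 = 0.


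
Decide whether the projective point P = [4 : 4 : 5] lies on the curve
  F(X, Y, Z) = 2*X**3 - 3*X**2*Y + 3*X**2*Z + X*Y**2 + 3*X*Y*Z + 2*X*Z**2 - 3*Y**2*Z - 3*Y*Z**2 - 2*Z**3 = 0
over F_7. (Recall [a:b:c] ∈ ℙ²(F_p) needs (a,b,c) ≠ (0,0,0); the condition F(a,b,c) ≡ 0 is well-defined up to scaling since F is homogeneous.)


F(4,4,5) ≡ 2 (mod 7); P is NOT on the curve.

Evaluate F(4, 4, 5) term-by-term (mod 7).
  2*X**3 ↦ 2·64·1·1 = 128
  -3*X**2*Y ↦ -3·16·4·1 = -192
  3*X**2*Z ↦ 3·16·1·5 = 240
  X*Y**2 ↦ 1·4·16·1 = 64
  3*X*Y*Z ↦ 3·4·4·5 = 240
  2*X*Z**2 ↦ 2·4·1·25 = 200
  -3*Y**2*Z ↦ -3·1·16·5 = -240
  -3*Y*Z**2 ↦ -3·1·4·25 = -300
  -2*Z**3 ↦ -2·1·1·125 = -250
Sum: F(4, 4, 5) = (128) + (-192) + (240) + (64) + (240) + (200) + (-240) + (-300) + (-250) = -110.
Reducing mod 7: -110 ≡ 2 (mod 7).
Since F(a, b, c) ≡ 2 ≠ 0 (mod 7), P does NOT lie on the curve.


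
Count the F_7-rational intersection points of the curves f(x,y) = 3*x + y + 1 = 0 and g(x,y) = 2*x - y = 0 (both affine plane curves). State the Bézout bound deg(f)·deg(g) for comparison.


Common zeros: {(4, 1)}; count = 1; Bézout bound = 1.

deg(f) = 1, deg(g) = 1, so Bézout bound = 1.
Scan x ∈ F_7. For each x, list the y ∈ F_7 with f(x, y) ≡ 0 and those with g(x, y) ≡ 0 (mod 7); the common zeros in that column are the intersection.
  x = 0: f ≡ 0 at y ∈ {6}; g ≡ 0 at y ∈ {0}; common: ∅.
  x = 1: f ≡ 0 at y ∈ {3}; g ≡ 0 at y ∈ {2}; common: ∅.
  x = 2: f ≡ 0 at y ∈ {0}; g ≡ 0 at y ∈ {4}; common: ∅.
  x = 3: f ≡ 0 at y ∈ {4}; g ≡ 0 at y ∈ {6}; common: ∅.
  x = 4: f ≡ 0 at y ∈ {1}; g ≡ 0 at y ∈ {1}; common: {1}.
  x = 5: f ≡ 0 at y ∈ {5}; g ≡ 0 at y ∈ {3}; common: ∅.
  x = 6: f ≡ 0 at y ∈ {2}; g ≡ 0 at y ∈ {5}; common: ∅.
Collecting: common zeros = {(4, 1)}, so the count is 1.
Comparison with the Bézout bound: 1 ≤ 1 = deg(f)·deg(g), as expected for curves with no common component (the bound is attained).


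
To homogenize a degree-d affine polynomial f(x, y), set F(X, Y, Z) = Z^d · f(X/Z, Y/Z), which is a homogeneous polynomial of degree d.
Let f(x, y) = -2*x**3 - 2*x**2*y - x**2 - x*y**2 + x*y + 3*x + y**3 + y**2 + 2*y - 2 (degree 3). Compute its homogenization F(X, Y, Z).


F(X, Y, Z) = -2*X**3 - 2*X**2*Y - X**2*Z - X*Y**2 + X*Y*Z + 3*X*Z**2 + Y**3 + Y**2*Z + 2*Y*Z**2 - 2*Z**3

deg(f) = 3.
Substitute x = X/Z, y = Y/Z into f, then multiply by Z^3.
  monomial -2·x^3·y^0 ↦ -2·X^3·Y^0·Z^0.
  monomial -2·x^2·y^1 ↦ -2·X^2·Y^1·Z^0.
  monomial -1·x^2·y^0 ↦ -1·X^2·Y^0·Z^1.
  monomial -1·x^1·y^2 ↦ -1·X^1·Y^2·Z^0.
  monomial 1·x^1·y^1 ↦ 1·X^1·Y^1·Z^1.
  monomial 3·x^1·y^0 ↦ 3·X^1·Y^0·Z^2.
  monomial 1·x^0·y^3 ↦ 1·X^0·Y^3·Z^0.
  monomial 1·x^0·y^2 ↦ 1·X^0·Y^2·Z^1.
  monomial 2·x^0·y^1 ↦ 2·X^0·Y^1·Z^2.
  monomial -2·x^0·y^0 ↦ -2·X^0·Y^0·Z^3.
Collecting: F(X, Y, Z) = -2*X**3 - 2*X**2*Y - X**2*Z - X*Y**2 + X*Y*Z + 3*X*Z**2 + Y**3 + Y**2*Z + 2*Y*Z**2 - 2*Z**3.


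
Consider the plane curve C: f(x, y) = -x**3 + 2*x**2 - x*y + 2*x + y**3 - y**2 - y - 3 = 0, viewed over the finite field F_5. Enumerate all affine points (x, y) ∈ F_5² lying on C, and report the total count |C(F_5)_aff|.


Affine F_5-points: {(1, 0), (1, 2), (1, 4), (2, 3), (3, 1), (3, 2), (3, 3)}; count = 7.

For each of the 25 pairs (x, y) ∈ F_5², evaluate f(x, y) mod 5. Record the zeros.
  x = 0: [0↦2, 1↦1, 2↦4, 3↦2, 4↦1]  zeros at y ∈ ∅
  x = 1: [0↦0, 1↦3, 2↦0, 3↦2, 4↦0]  zeros at y ∈ {0, 2, 4}
  x = 2: [0↦1, 1↦3, 2↦4, 3↦0, 4↦2]  zeros at y ∈ {3}
  x = 3: [0↦4, 1↦0, 2↦0, 3↦0, 4↦1]  zeros at y ∈ {1, 2, 3}
  x = 4: [0↦3, 1↦3, 2↦2, 3↦1, 4↦1]  zeros at y ∈ ∅
Collecting zeros: affine points = {(1, 0), (1, 2), (1, 4), (2, 3), (3, 1), (3, 2), (3, 3)}.
Total count |C(F_5)_aff| = 7.


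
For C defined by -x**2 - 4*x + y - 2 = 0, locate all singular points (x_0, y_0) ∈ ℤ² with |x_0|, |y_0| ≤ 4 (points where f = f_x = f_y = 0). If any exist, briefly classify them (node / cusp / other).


No singular points in the scanned grid; C is smooth there.

Compute partial derivatives:
  f_x = -2*x - 4.
  f_y = 1.
f_y = 1 is a nonzero constant, so f_y never vanishes: no point (x, y) can satisfy f = f_x = f_y = 0. In particular no (x, y) ∈ {−4, ..., 4}² is singular; the curve is smooth.


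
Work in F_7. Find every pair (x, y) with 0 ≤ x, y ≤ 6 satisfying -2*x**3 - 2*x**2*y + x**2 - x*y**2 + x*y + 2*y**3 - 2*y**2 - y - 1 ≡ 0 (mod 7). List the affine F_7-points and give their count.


Affine F_7-points: {(0, 4), (1, 4), (5, 6), (6, 3), (6, 4)}; count = 5.

For each of the 49 pairs (x, y) ∈ F_7², evaluate f(x, y) mod 7. Record the zeros.
  x = 0: [0↦6, 1↦5, 2↦5, 3↦4, 4↦0, 5↦5, 6↦3]  zeros at y ∈ {4}
  x = 1: [0↦5, 1↦2, 2↦5, 3↦5, 4↦0, 5↦2, 6↦2]  zeros at y ∈ {4}
  x = 2: [0↦1, 1↦6, 2↦1, 3↦5, 4↦2, 5↦4, 6↦2]  zeros at y ∈ ∅
  x = 3: [0↦3, 1↦5, 2↦2, 3↦6, 4↦1, 5↦6, 6↦5]  zeros at y ∈ ∅
  x = 4: [0↦6, 1↦1, 2↦3, 3↦3, 4↦6, 5↦3, 6↦6]  zeros at y ∈ ∅
  x = 5: [0↦5, 1↦3, 2↦6, 3↦5, 4↦5, 5↦4, 6↦0]  zeros at y ∈ {6}
  x = 6: [0↦2, 1↦6, 2↦6, 3↦0, 4↦0, 5↦4, 6↦3]  zeros at y ∈ {3, 4}
Collecting zeros: affine points = {(0, 4), (1, 4), (5, 6), (6, 3), (6, 4)}.
Total count |C(F_7)_aff| = 5.


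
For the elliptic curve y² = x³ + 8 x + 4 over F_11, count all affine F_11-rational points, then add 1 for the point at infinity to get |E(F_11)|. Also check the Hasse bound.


Affine points = {(0, 2), (0, 9), (3, 0), (4, 1), (4, 10), (5, 2), (5, 9), (6, 2), (6, 9)}; affine count = 9; |E(F_11)| = 10.

Discriminant check: Δ ∝ 4a³ + 27b² = 4·8³ + 27·4² = 4·512 + 27·16 ≡ 5 (mod 11). Nonzero ⇒ E is nonsingular.
For each x ∈ F_11, compute rhs = x³ + 8·x + 4 mod 11, then count y ∈ F_11 with y² ≡ rhs.
  x = 0: rhs = 4, matching y values: 2, 9 (2 points).
  x = 1: rhs = 2, matching y values: none (0 points).
  x = 2: rhs = 6, matching y values: none (0 points).
  x = 3: rhs = 0, matching y values: 0 (1 points).
  x = 4: rhs = 1, matching y values: 1, 10 (2 points).
  x = 5: rhs = 4, matching y values: 2, 9 (2 points).
  x = 6: rhs = 4, matching y values: 2, 9 (2 points).
  x = 7: rhs = 7, matching y values: none (0 points).
  x = 8: rhs = 8, matching y values: none (0 points).
  x = 9: rhs = 2, matching y values: none (0 points).
  x = 10: rhs = 6, matching y values: none (0 points).
Total affine count: 9.
Full point count |E(F_11)| = 9 + 1 = 10.
Hasse bound: |10 − (11+1)| = |-2| = 2 ≤ 2√11 ≈ 6.6332 ✓.


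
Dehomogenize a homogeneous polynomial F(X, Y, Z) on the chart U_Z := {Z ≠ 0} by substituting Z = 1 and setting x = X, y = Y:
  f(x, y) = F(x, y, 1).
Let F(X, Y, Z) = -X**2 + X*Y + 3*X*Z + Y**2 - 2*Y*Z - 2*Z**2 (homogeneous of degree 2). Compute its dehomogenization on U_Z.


f(x, y) = -x**2 + x*y + 3*x + y**2 - 2*y - 2

On U_Z we set Z = 1. Each monomial c·X^i·Y^j·Z^k in F becomes c·x^i·y^j·1^k = c·x^i·y^j.
Substituting Z = 1: F(X, Y, 1) = -x**2 + x*y + 3*x + y**2 - 2*y - 2.
Note: deg(f) ≤ deg(F) = 2; strict inequality happens when F is divisible by Z (lost terms).


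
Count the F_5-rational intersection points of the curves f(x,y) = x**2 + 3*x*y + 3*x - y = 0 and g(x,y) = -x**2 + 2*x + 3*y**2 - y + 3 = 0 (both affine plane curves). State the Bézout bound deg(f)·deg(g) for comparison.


Common zeros: {(2, 1), (4, 2)}; count = 2; Bézout bound = 4.

deg(f) = 2, deg(g) = 2, so Bézout bound = 4.
Scan x ∈ F_5. For each x, list the y ∈ F_5 with f(x, y) ≡ 0 and those with g(x, y) ≡ 0 (mod 5); the common zeros in that column are the intersection.
  x = 0: f ≡ 0 at y ∈ {0}; g ≡ 0 at y ∈ {1}; common: ∅.
  x = 1: f ≡ 0 at y ∈ {3}; g ≡ 0 at y ∈ ∅; common: ∅.
  x = 2: f ≡ 0 at y ∈ {0, 1, 2, 3, 4}; g ≡ 0 at y ∈ {1}; common: {1}.
  x = 3: f ≡ 0 at y ∈ {4}; g ≡ 0 at y ∈ {0, 2}; common: ∅.
  x = 4: f ≡ 0 at y ∈ {2}; g ≡ 0 at y ∈ {0, 2}; common: {2}.
Collecting: common zeros = {(2, 1), (4, 2)}, so the count is 2.
Comparison with the Bézout bound: 2 ≤ 4 = deg(f)·deg(g), as expected for curves with no common component (the affine F_5-count falls short of the bound because intersections may lie at infinity, over extension fields, or carry multiplicity).


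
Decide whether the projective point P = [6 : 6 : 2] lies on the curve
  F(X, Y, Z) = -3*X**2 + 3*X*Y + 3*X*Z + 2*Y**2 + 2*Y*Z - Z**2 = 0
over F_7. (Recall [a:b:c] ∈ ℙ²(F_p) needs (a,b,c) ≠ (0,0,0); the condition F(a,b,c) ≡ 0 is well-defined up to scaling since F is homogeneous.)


F(6,6,2) ≡ 2 (mod 7); P is NOT on the curve.

Evaluate F(6, 6, 2) term-by-term (mod 7).
  -3*X**2 ↦ -3·36·1·1 = -108
  3*X*Y ↦ 3·6·6·1 = 108
  3*X*Z ↦ 3·6·1·2 = 36
  2*Y**2 ↦ 2·1·36·1 = 72
  2*Y*Z ↦ 2·1·6·2 = 24
  -Z**2 ↦ -1·1·1·4 = -4
Sum: F(6, 6, 2) = (-108) + (108) + (36) + (72) + (24) + (-4) = 128.
Reducing mod 7: 128 ≡ 2 (mod 7).
Since F(a, b, c) ≡ 2 ≠ 0 (mod 7), P does NOT lie on the curve.


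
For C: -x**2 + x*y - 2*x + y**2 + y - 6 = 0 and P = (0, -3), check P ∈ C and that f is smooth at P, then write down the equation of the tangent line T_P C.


Tangent line at P: -5*x - 5*y - 15 = 0.

Step 1: f(0, -3) = 0, so P lies on C.
Step 2: partial derivatives
  f_x(x, y) = -2*x + y - 2, f_y(x, y) = x + 2*y + 1.
  f_x(P) = -5, f_y(P) = -5 (gradient nonzero, so P is smooth).
Step 3: tangent line at P: -5·(x − 0) + -5·(y − -3) = 0.
Expanding: -5*x - 5*y - 15 = 0.


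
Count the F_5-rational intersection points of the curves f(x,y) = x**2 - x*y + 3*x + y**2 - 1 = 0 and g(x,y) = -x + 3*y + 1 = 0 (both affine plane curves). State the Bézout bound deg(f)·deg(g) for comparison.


Common zeros: ∅; count = 0; Bézout bound = 2.

deg(f) = 2, deg(g) = 1, so Bézout bound = 2.
Scan x ∈ F_5. For each x, list the y ∈ F_5 with f(x, y) ≡ 0 and those with g(x, y) ≡ 0 (mod 5); the common zeros in that column are the intersection.
  x = 0: f ≡ 0 at y ∈ {1, 4}; g ≡ 0 at y ∈ {3}; common: ∅.
  x = 1: f ≡ 0 at y ∈ {2, 4}; g ≡ 0 at y ∈ {0}; common: ∅.
  x = 2: f ≡ 0 at y ∈ ∅; g ≡ 0 at y ∈ {2}; common: ∅.
  x = 3: f ≡ 0 at y ∈ {1, 2}; g ≡ 0 at y ∈ {4}; common: ∅.
  x = 4: f ≡ 0 at y ∈ ∅; g ≡ 0 at y ∈ {1}; common: ∅.
Collecting: common zeros = ∅, so the count is 0.
Comparison with the Bézout bound: 0 ≤ 2 = deg(f)·deg(g), as expected for curves with no common component (the affine F_5-count falls short of the bound because intersections may lie at infinity, over extension fields, or carry multiplicity).


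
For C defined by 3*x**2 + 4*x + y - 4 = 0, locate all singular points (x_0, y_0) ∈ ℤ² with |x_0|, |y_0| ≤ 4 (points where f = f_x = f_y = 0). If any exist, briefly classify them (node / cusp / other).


No singular points in the scanned grid; C is smooth there.

Compute partial derivatives:
  f_x = 6*x + 4.
  f_y = 1.
f_y = 1 is a nonzero constant, so f_y never vanishes: no point (x, y) can satisfy f = f_x = f_y = 0. In particular no (x, y) ∈ {−4, ..., 4}² is singular; the curve is smooth.


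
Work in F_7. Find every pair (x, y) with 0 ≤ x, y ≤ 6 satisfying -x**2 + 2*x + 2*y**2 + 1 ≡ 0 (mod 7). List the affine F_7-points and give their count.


Affine F_7-points: {(3, 1), (3, 6), (4, 0), (5, 0), (6, 1), (6, 6)}; count = 6.

For each of the 49 pairs (x, y) ∈ F_7², evaluate f(x, y) mod 7. Record the zeros.
  x = 0: [0↦1, 1↦3, 2↦2, 3↦5, 4↦5, 5↦2, 6↦3]  zeros at y ∈ ∅
  x = 1: [0↦2, 1↦4, 2↦3, 3↦6, 4↦6, 5↦3, 6↦4]  zeros at y ∈ ∅
  x = 2: [0↦1, 1↦3, 2↦2, 3↦5, 4↦5, 5↦2, 6↦3]  zeros at y ∈ ∅
  x = 3: [0↦5, 1↦0, 2↦6, 3↦2, 4↦2, 5↦6, 6↦0]  zeros at y ∈ {1, 6}
  x = 4: [0↦0, 1↦2, 2↦1, 3↦4, 4↦4, 5↦1, 6↦2]  zeros at y ∈ {0}
  x = 5: [0↦0, 1↦2, 2↦1, 3↦4, 4↦4, 5↦1, 6↦2]  zeros at y ∈ {0}
  x = 6: [0↦5, 1↦0, 2↦6, 3↦2, 4↦2, 5↦6, 6↦0]  zeros at y ∈ {1, 6}
Collecting zeros: affine points = {(3, 1), (3, 6), (4, 0), (5, 0), (6, 1), (6, 6)}.
Total count |C(F_7)_aff| = 6.


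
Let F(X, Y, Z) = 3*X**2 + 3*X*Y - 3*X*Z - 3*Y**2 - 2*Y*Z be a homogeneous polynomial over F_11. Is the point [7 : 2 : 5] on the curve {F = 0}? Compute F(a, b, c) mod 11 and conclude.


F(7,2,5) ≡ 8 (mod 11); P is NOT on the curve.

Evaluate F(7, 2, 5) term-by-term (mod 11).
  3*X**2 ↦ 3·49·1·1 = 147
  3*X*Y ↦ 3·7·2·1 = 42
  -3*X*Z ↦ -3·7·1·5 = -105
  -3*Y**2 ↦ -3·1·4·1 = -12
  -2*Y*Z ↦ -2·1·2·5 = -20
Sum: F(7, 2, 5) = (147) + (42) + (-105) + (-12) + (-20) = 52.
Reducing mod 11: 52 ≡ 8 (mod 11).
Since F(a, b, c) ≡ 8 ≠ 0 (mod 11), P does NOT lie on the curve.


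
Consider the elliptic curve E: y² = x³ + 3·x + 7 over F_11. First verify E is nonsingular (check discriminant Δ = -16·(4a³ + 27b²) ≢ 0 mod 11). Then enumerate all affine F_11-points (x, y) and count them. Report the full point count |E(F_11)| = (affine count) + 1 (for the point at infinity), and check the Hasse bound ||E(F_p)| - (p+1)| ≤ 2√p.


Affine points = {(1, 0), (5, 2), (5, 9), (8, 2), (8, 9), (9, 2), (9, 9), (10, 5), (10, 6)}; affine count = 9; |E(F_11)| = 10.

Discriminant check: Δ ∝ 4a³ + 27b² = 4·3³ + 27·7² = 4·27 + 27·49 ≡ 1 (mod 11). Nonzero ⇒ E is nonsingular.
For each x ∈ F_11, compute rhs = x³ + 3·x + 7 mod 11, then count y ∈ F_11 with y² ≡ rhs.
  x = 0: rhs = 7, matching y values: none (0 points).
  x = 1: rhs = 0, matching y values: 0 (1 points).
  x = 2: rhs = 10, matching y values: none (0 points).
  x = 3: rhs = 10, matching y values: none (0 points).
  x = 4: rhs = 6, matching y values: none (0 points).
  x = 5: rhs = 4, matching y values: 2, 9 (2 points).
  x = 6: rhs = 10, matching y values: none (0 points).
  x = 7: rhs = 8, matching y values: none (0 points).
  x = 8: rhs = 4, matching y values: 2, 9 (2 points).
  x = 9: rhs = 4, matching y values: 2, 9 (2 points).
  x = 10: rhs = 3, matching y values: 5, 6 (2 points).
Total affine count: 9.
Full point count |E(F_11)| = 9 + 1 = 10.
Hasse bound: |10 − (11+1)| = |-2| = 2 ≤ 2√11 ≈ 6.6332 ✓.


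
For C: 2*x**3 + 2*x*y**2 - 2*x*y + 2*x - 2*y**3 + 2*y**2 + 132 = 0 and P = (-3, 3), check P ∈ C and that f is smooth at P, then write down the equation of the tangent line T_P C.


Tangent line at P: 68*x - 72*y + 420 = 0.

Step 1: f(-3, 3) = 0, so P lies on C.
Step 2: partial derivatives
  f_x(x, y) = 6*x**2 + 2*y**2 - 2*y + 2, f_y(x, y) = 4*x*y - 2*x - 6*y**2 + 4*y.
  f_x(P) = 68, f_y(P) = -72 (gradient nonzero, so P is smooth).
Step 3: tangent line at P: 68·(x − -3) + -72·(y − 3) = 0.
Expanding: 68*x - 72*y + 420 = 0.
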